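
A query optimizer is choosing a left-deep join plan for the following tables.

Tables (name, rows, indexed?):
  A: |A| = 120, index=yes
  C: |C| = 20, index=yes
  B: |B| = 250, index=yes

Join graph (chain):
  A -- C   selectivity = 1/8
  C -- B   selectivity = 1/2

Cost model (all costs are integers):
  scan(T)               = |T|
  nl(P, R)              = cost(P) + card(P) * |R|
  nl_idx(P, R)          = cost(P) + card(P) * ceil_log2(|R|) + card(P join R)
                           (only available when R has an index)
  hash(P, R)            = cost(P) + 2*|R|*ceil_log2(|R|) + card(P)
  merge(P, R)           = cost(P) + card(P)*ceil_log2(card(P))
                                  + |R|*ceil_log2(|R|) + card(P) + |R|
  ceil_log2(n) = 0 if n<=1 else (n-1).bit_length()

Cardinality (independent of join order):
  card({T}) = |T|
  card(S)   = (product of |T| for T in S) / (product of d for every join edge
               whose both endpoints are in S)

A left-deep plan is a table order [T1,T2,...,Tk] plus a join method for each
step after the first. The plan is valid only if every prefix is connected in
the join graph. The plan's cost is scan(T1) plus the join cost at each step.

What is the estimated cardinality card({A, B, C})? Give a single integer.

Tables in S: A(120), B(250), C(20)
Edges inside S: A-C(d=8), C-B(d=2)
numerator = 120 * 250 * 20 = 600000
denominator = 8 * 2 = 16
card(S) = 600000 / 16 = 37500

37500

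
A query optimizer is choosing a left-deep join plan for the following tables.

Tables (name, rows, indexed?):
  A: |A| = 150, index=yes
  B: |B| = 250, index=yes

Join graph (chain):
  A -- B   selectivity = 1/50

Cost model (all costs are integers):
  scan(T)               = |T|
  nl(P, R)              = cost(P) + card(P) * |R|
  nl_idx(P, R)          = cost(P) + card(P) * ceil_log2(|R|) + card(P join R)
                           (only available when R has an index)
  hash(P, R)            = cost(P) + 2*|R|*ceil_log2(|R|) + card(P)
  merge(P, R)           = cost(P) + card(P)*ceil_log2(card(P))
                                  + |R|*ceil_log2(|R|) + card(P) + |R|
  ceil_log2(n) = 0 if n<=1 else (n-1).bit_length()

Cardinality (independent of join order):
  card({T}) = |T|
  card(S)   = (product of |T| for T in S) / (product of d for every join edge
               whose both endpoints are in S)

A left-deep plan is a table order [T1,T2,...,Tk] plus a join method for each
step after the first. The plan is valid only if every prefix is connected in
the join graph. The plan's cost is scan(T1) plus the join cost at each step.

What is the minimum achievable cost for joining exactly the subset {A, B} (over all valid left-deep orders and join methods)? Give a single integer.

Selinger DP over subsets of {A,B}:
  {A}: scan cost=150, card=150
  {B}: scan cost=250, card=250
  {AB}: card=750; try (B,nl_idx)→2100, (A,hash)→2900, (A,nl_idx)→3000, (B,merge)→3750, (A,merge)→3850, (B,hash)→4300 …(+2); best=2100 via (B,nl_idx)

2100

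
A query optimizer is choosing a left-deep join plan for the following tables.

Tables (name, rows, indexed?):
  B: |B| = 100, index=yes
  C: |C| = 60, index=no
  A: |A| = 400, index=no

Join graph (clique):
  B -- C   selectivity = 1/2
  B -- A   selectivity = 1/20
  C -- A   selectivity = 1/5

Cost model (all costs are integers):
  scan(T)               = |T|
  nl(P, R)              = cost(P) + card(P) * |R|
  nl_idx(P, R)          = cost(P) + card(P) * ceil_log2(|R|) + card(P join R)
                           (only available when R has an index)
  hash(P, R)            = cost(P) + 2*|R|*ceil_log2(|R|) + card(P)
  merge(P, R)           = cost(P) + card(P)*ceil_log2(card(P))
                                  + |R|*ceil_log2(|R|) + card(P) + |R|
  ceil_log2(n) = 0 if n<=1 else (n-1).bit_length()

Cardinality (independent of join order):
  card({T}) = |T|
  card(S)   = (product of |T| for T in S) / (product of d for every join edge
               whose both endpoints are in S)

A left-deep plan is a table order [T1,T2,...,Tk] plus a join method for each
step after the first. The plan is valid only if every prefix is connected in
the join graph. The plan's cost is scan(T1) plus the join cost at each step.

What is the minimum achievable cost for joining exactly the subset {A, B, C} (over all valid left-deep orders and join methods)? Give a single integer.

4920

Selinger DP over subsets of {A,B,C}:
  {B}: scan cost=100, card=100
  {C}: scan cost=60, card=60
  {A}: scan cost=400, card=400
  {BC}: card=3000; try (C,hash)→920, (B,merge)→1280, (C,merge)→1320, (B,hash)→1520, (B,nl_idx)→3480, (B,nl)→6060 …(+1); best=920 via (C,hash)
  {AB}: card=2000; try (B,hash)→2200, (A,merge)→4900, (B,merge)→5200, (B,nl_idx)→5200, (A,hash)→7400, (A,nl)→40100 …(+1); best=2200 via (B,hash)
  {AC}: card=4800; try (C,hash)→1520, (A,merge)→4480, (C,merge)→4820, (A,hash)→7320, (A,nl)→24060, (C,nl)→24400; best=1520 via (C,hash)
  {ABC}: card=12000; try (C,hash)→4920, (B,hash)→7720, (A,hash)→11120, (C,merge)→26620, (A,merge)→43920, (B,nl_idx)→47120 …(+4); best=4920 via (C,hash)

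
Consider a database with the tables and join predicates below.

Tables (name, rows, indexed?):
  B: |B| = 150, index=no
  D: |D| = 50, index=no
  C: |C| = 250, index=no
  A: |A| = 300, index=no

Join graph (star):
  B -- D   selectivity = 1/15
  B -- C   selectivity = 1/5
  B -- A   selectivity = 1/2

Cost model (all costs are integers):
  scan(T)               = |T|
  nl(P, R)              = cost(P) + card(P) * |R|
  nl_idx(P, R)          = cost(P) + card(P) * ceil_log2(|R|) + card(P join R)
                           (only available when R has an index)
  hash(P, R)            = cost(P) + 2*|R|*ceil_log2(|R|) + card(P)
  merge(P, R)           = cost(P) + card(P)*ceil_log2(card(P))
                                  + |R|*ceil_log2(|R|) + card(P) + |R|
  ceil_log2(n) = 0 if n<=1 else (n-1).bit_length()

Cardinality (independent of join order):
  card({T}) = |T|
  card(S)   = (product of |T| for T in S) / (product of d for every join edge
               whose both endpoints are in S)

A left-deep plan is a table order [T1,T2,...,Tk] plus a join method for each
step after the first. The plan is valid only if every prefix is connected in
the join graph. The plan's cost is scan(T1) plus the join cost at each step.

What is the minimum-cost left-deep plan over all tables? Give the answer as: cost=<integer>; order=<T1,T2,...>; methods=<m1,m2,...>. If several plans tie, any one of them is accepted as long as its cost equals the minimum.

Selinger DP (subsets sized 1..n):
  {B}: scan cost=150, card=150
  {D}: scan cost=50, card=50
  {C}: scan cost=250, card=250
  {A}: scan cost=300, card=300
  {BD}: card=500; try (D,hash)→900, (B,merge)→1750, (D,merge)→1850, (B,hash)→2500, (B,nl)→7550, (D,nl)→7650; best=900 via (D,hash)
  {BC}: card=7500; try (B,hash)→2900, (C,merge)→3750, (B,merge)→3850, (C,hash)→4300, (C,nl)→37650, (B,nl)→37750; best=2900 via (B,hash)
  {AB}: card=22500; try (B,hash)→3000, (A,merge)→4500, (B,merge)→4650, (A,hash)→5700, (A,nl)→45150, (B,nl)→45300; best=3000 via (B,hash)
  {BCD}: card=25000; try (C,hash)→5400, (C,merge)→8150, (D,hash)→11000, (D,merge)→108250, (C,nl)→125900, (D,nl)→377900; best=5400 via (C,hash)
  {ABD}: card=75000; try (A,hash)→6800, (A,merge)→8900, (D,hash)→26100, (A,nl)→150900, (D,merge)→363350, (D,nl)→1128000; best=6800 via (A,hash)
  {ABC}: card=1125000; try (A,hash)→15800, (C,hash)→29500, (A,merge)→110900, (C,merge)→365250, (A,nl)→2252900, (C,nl)→5628000; best=15800 via (A,hash)
  {ABCD}: card=3750000; try (A,hash)→35800, (C,hash)→85800, (A,merge)→408400, (D,hash)→1141400, (C,merge)→1359050, (A,nl)→7505400 …(+3); best=35800 via (A,hash)

cost=35800; order=B,D,C,A; methods=hash,hash,hash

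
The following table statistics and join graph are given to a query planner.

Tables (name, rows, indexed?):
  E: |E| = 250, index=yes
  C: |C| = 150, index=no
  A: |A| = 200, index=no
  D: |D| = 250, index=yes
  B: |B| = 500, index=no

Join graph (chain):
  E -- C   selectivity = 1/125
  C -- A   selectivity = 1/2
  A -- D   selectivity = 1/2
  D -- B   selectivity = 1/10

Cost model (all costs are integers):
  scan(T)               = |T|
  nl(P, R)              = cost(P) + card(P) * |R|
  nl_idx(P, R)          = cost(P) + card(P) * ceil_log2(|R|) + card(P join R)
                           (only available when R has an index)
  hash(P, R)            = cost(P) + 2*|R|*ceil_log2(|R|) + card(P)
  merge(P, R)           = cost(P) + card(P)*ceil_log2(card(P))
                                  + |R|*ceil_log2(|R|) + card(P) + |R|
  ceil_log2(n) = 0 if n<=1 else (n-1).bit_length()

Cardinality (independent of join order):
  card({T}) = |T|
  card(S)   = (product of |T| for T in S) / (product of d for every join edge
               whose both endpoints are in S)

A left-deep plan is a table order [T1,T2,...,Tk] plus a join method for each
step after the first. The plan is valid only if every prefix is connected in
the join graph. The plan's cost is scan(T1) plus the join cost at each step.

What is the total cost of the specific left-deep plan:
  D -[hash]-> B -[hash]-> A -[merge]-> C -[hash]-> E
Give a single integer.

step 1: scan D: cost=250, card=250
step 2: join B via hash
    card(P join B) = 250*500/(10) = 12500
    cost = 250 + 2*500*9 + 250 = 9500
step 3: join A via hash
    card(P join A) = 12500*200/(2) = 1250000
    cost = 9500 + 2*200*8 + 12500 = 25200
step 4: join C via merge
    card(P join C) = 1250000*150/(2) = 93750000
    cost = 25200 + 1250000*21 + 150*8 + 1250000 + 150 = 27526550
step 5: join E via hash
    card(P join E) = 93750000*250/(125) = 187500000
    cost = 27526550 + 2*250*8 + 93750000 = 121280550

121280550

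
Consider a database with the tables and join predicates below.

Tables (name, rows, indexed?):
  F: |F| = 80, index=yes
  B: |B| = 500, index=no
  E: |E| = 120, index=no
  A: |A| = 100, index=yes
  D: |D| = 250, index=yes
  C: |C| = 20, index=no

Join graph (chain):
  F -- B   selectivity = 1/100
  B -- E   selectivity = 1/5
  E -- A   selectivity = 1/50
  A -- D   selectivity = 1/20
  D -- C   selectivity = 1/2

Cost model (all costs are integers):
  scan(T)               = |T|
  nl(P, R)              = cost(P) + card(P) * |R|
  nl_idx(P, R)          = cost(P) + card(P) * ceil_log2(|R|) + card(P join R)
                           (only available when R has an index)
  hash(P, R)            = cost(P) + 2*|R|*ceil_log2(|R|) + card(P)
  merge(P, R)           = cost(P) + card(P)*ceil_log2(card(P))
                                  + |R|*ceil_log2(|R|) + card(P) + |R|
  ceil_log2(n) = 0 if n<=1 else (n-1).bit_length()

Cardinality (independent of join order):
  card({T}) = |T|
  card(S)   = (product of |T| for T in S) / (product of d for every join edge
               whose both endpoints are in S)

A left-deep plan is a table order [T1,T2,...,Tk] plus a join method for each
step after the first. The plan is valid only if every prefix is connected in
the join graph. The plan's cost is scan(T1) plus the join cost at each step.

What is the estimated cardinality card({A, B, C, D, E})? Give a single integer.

3000000

Tables in S: A(100), B(500), C(20), D(250), E(120)
Edges inside S: B-E(d=5), E-A(d=50), A-D(d=20), D-C(d=2)
numerator = 100 * 500 * 20 * 250 * 120 = 30000000000
denominator = 5 * 50 * 20 * 2 = 10000
card(S) = 30000000000 / 10000 = 3000000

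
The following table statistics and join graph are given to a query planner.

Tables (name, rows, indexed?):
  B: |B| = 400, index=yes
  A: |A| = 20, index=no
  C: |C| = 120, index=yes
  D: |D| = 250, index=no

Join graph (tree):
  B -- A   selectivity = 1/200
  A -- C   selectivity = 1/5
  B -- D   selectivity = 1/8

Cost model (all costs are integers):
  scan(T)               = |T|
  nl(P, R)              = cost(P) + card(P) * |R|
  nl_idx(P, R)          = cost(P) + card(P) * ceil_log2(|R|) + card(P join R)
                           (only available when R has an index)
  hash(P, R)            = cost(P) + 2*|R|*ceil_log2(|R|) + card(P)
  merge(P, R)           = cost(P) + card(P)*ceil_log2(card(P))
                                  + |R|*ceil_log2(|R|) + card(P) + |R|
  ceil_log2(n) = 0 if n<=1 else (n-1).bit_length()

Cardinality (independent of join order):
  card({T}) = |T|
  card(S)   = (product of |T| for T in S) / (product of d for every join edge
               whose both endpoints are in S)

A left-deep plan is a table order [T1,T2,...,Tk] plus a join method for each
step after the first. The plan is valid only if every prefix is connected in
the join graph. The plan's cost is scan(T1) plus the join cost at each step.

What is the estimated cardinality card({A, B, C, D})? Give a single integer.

30000

Tables in S: A(20), B(400), C(120), D(250)
Edges inside S: B-A(d=200), A-C(d=5), B-D(d=8)
numerator = 20 * 400 * 120 * 250 = 240000000
denominator = 200 * 5 * 8 = 8000
card(S) = 240000000 / 8000 = 30000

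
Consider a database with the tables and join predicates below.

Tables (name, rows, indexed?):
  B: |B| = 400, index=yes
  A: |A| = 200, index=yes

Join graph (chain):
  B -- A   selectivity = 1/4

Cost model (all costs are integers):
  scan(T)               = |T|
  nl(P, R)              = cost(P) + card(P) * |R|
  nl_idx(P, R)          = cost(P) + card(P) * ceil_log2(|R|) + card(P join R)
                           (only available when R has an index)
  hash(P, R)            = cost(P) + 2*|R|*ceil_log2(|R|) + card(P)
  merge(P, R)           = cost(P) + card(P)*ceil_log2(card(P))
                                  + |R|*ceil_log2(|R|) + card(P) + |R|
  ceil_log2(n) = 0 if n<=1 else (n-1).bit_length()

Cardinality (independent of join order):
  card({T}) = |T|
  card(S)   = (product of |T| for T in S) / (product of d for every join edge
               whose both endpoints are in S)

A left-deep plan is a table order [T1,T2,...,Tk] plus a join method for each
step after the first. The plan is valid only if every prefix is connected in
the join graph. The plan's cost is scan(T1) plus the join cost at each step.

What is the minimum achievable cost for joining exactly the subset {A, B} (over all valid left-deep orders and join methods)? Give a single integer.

4000

Selinger DP over subsets of {A,B}:
  {B}: scan cost=400, card=400
  {A}: scan cost=200, card=200
  {AB}: card=20000; try (A,hash)→4000, (B,merge)→6000, (A,merge)→6200, (B,hash)→7600, (B,nl_idx)→22000, (A,nl_idx)→23600 …(+2); best=4000 via (A,hash)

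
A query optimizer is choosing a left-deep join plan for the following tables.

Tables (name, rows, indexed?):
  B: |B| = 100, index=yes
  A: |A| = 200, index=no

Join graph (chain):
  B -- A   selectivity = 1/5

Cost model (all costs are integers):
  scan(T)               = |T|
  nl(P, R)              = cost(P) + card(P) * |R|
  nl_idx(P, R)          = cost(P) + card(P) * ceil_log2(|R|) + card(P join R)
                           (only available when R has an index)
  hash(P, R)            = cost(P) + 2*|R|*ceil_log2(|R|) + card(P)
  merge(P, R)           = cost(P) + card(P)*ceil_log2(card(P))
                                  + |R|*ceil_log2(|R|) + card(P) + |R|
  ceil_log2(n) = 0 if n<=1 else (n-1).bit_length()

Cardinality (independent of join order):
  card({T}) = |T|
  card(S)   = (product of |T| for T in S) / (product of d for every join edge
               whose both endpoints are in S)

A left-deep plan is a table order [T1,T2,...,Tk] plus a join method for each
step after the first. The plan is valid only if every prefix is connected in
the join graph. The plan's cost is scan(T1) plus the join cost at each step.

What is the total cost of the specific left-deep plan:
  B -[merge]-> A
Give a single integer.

step 1: scan B: cost=100, card=100
step 2: join A via merge
    card(P join A) = 100*200/(5) = 4000
    cost = 100 + 100*7 + 200*8 + 100 + 200 = 2700

2700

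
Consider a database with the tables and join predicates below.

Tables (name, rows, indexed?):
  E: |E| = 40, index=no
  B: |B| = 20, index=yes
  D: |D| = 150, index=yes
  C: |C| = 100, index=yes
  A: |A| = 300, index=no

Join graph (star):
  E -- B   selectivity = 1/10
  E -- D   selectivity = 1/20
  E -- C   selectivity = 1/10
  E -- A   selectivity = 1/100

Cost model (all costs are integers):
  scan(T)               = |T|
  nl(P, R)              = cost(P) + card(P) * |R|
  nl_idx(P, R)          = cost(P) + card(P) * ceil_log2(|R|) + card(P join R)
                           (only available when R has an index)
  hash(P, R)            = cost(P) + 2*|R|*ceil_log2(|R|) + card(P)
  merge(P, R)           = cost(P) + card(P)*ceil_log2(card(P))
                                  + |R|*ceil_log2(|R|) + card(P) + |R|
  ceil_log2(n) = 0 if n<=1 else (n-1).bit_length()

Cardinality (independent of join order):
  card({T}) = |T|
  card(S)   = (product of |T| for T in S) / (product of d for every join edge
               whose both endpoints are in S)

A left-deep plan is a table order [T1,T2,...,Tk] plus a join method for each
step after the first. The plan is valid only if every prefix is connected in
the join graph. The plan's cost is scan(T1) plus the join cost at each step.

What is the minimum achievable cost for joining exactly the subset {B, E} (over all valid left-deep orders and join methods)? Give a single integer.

Selinger DP over subsets of {B,E}:
  {E}: scan cost=40, card=40
  {B}: scan cost=20, card=20
  {BE}: card=80; try (B,hash)→280, (B,nl_idx)→320, (E,merge)→420, (B,merge)→440, (E,hash)→520, (E,nl)→820 …(+1); best=280 via (B,hash)

280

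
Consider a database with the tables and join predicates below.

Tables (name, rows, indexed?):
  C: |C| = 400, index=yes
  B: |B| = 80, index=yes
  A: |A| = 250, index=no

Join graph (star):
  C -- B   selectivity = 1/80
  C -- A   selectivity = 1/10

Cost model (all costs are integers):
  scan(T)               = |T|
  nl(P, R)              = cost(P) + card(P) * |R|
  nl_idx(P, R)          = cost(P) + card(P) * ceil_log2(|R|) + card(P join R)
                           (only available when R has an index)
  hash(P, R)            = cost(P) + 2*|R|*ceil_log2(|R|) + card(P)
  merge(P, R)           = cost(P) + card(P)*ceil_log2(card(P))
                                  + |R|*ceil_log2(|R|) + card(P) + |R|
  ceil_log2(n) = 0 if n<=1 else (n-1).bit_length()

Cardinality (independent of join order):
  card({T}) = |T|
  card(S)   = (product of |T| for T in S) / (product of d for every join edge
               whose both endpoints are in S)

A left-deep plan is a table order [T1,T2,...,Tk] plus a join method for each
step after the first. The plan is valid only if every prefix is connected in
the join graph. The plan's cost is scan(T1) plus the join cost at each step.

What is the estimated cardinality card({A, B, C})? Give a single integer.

10000

Tables in S: A(250), B(80), C(400)
Edges inside S: C-B(d=80), C-A(d=10)
numerator = 250 * 80 * 400 = 8000000
denominator = 80 * 10 = 800
card(S) = 8000000 / 800 = 10000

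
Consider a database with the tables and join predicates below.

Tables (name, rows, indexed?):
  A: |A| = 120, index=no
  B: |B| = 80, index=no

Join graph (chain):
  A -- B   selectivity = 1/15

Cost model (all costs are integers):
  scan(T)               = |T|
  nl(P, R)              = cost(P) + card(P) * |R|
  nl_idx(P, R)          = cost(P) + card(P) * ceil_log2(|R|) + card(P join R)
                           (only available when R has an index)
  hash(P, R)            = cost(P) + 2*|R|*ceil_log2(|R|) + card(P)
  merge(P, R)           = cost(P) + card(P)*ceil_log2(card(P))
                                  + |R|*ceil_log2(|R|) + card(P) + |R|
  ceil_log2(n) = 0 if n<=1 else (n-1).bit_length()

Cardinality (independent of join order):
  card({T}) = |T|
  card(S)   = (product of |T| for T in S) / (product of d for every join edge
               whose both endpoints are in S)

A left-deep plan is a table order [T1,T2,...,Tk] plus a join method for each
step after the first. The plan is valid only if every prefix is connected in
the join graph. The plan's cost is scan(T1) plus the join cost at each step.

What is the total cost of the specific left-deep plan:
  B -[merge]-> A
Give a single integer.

1680

step 1: scan B: cost=80, card=80
step 2: join A via merge
    card(P join A) = 80*120/(15) = 640
    cost = 80 + 80*7 + 120*7 + 80 + 120 = 1680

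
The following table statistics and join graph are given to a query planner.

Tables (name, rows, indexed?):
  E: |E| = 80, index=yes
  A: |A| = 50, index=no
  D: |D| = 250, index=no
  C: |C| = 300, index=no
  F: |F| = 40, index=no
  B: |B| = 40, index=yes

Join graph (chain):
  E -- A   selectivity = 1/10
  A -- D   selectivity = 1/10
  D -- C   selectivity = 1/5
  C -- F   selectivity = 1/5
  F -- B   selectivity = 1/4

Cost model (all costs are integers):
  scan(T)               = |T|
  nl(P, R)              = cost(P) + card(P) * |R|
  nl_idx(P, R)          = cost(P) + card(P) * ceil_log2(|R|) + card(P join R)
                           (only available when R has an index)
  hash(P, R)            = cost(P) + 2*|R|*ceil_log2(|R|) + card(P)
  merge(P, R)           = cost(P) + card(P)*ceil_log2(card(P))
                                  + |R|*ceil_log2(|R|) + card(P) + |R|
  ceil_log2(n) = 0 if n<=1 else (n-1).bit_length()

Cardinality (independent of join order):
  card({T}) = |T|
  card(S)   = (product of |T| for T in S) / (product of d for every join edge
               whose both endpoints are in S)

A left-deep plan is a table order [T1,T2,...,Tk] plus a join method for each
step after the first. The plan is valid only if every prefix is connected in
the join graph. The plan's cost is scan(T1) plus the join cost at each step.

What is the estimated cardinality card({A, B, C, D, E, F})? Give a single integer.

Tables in S: A(50), B(40), C(300), D(250), E(80), F(40)
Edges inside S: E-A(d=10), A-D(d=10), D-C(d=5), C-F(d=5), F-B(d=4)
numerator = 50 * 40 * 300 * 250 * 80 * 40 = 480000000000
denominator = 10 * 10 * 5 * 5 * 4 = 10000
card(S) = 480000000000 / 10000 = 48000000

48000000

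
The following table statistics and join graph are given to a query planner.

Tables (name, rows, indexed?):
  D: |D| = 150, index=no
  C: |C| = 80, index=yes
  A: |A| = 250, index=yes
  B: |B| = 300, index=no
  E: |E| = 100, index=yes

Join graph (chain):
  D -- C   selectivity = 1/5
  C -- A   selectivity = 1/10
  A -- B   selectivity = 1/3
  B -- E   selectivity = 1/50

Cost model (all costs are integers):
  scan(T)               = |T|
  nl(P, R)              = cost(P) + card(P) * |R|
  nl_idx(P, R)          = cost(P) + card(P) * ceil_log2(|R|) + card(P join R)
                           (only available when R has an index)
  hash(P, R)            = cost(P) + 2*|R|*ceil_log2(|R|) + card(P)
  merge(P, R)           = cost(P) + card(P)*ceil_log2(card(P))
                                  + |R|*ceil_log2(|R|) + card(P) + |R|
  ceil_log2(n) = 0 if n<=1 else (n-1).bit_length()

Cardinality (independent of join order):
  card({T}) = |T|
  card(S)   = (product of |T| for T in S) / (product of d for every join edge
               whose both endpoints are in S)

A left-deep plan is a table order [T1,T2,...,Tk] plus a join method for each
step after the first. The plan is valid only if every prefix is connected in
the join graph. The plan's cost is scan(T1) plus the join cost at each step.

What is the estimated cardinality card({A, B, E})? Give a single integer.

50000

Tables in S: A(250), B(300), E(100)
Edges inside S: A-B(d=3), B-E(d=50)
numerator = 250 * 300 * 100 = 7500000
denominator = 3 * 50 = 150
card(S) = 7500000 / 150 = 50000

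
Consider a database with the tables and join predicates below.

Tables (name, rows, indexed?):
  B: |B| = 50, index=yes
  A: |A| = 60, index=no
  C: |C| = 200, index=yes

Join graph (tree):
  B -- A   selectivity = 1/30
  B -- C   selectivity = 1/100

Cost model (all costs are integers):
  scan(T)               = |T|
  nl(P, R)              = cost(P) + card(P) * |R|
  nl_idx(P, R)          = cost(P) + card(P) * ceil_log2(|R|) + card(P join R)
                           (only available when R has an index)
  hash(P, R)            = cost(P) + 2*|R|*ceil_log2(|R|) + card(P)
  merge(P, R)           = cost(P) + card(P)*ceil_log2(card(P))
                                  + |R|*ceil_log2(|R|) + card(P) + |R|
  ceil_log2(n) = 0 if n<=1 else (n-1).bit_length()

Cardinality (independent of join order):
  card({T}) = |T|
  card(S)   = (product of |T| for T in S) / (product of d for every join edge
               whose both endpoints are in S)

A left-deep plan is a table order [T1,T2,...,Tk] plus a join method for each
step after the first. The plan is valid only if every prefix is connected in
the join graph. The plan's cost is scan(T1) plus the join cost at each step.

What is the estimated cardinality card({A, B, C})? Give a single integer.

Tables in S: A(60), B(50), C(200)
Edges inside S: B-A(d=30), B-C(d=100)
numerator = 60 * 50 * 200 = 600000
denominator = 30 * 100 = 3000
card(S) = 600000 / 3000 = 200

200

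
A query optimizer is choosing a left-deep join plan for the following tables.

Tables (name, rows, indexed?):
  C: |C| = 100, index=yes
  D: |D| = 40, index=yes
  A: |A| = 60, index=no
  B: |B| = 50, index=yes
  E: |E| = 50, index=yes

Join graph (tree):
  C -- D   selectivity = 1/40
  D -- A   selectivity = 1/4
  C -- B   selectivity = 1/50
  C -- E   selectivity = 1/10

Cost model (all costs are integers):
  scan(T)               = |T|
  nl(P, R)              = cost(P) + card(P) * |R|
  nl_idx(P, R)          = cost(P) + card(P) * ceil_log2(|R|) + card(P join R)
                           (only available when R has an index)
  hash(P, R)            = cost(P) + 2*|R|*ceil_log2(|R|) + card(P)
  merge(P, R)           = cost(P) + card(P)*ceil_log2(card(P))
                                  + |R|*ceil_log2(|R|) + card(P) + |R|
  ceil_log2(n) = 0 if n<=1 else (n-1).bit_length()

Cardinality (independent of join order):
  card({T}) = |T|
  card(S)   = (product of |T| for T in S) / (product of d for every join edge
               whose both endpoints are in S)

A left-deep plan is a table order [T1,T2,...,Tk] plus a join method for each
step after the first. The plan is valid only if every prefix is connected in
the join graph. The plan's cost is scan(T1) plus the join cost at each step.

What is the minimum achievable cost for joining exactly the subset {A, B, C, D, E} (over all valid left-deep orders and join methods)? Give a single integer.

Selinger DP over subsets of {A,B,C,D,E}:
  {C}: scan cost=100, card=100
  {D}: scan cost=40, card=40
  {A}: scan cost=60, card=60
  {B}: scan cost=50, card=50
  {E}: scan cost=50, card=50
  {CD}: card=100; try (C,nl_idx)→420, (D,hash)→680, (D,nl_idx)→800, (C,merge)→1120, (D,merge)→1180, (C,hash)→1480 …(+2); best=420 via (C,nl_idx)
  {BC}: card=100; try (C,nl_idx)→500, (B,hash)→800, (B,nl_idx)→800, (C,merge)→1200, (B,merge)→1250, (C,hash)→1500 …(+2); best=500 via (C,nl_idx)
  {CE}: card=500; try (E,hash)→800, (C,nl_idx)→900, (E,nl_idx)→1200, (C,merge)→1200, (E,merge)→1250, (C,hash)→1500 …(+2); best=800 via (E,hash)
  {AD}: card=600; try (D,hash)→600, (A,merge)→740, (D,merge)→760, (A,hash)→800, (D,nl_idx)→1020, (A,nl)→2440 …(+1); best=600 via (D,hash)
  {ACD}: card=1500; try (A,hash)→1240, (A,merge)→1640, (C,hash)→2600, (C,nl_idx)→6300, (A,nl)→6420, (C,merge)→8000 …(+1); best=1240 via (A,hash)
  {BCD}: card=100; try (D,hash)→1080, (B,hash)→1120, (B,nl_idx)→1120, (D,nl_idx)→1200, (B,merge)→1570, (D,merge)→1580 …(+2); best=1080 via (D,hash)
  {CDE}: card=500; try (E,hash)→1120, (E,nl_idx)→1520, (E,merge)→1570, (D,hash)→1780, (D,nl_idx)→4300, (E,nl)→5420 …(+2); best=1120 via (E,hash)
  {BCE}: card=500; try (E,hash)→1200, (E,nl_idx)→1600, (E,merge)→1650, (B,hash)→1900, (B,nl_idx)→4300, (E,nl)→5500 …(+2); best=1200 via (E,hash)
  {ABCD}: card=1500; try (A,hash)→1900, (A,merge)→2300, (B,hash)→3340, (A,nl)→7080, (B,nl_idx)→11740, (B,merge)→19590 …(+1); best=1900 via (A,hash)
  {ACDE}: card=7500; try (A,hash)→2340, (E,hash)→3340, (A,merge)→6540, (E,nl_idx)→17740, (E,merge)→19590, (A,nl)→31120 …(+1); best=2340 via (A,hash)
  {BCDE}: card=500; try (E,hash)→1780, (E,nl_idx)→2180, (D,hash)→2180, (B,hash)→2220, (E,merge)→2230, (B,nl_idx)→4620 …(+6); best=1780 via (E,hash)
  {ABCDE}: card=7500; try (A,hash)→3000, (E,hash)→4000, (A,merge)→7200, (B,hash)→10440, (E,nl_idx)→18400, (E,merge)→20250 …(+5); best=3000 via (A,hash)

3000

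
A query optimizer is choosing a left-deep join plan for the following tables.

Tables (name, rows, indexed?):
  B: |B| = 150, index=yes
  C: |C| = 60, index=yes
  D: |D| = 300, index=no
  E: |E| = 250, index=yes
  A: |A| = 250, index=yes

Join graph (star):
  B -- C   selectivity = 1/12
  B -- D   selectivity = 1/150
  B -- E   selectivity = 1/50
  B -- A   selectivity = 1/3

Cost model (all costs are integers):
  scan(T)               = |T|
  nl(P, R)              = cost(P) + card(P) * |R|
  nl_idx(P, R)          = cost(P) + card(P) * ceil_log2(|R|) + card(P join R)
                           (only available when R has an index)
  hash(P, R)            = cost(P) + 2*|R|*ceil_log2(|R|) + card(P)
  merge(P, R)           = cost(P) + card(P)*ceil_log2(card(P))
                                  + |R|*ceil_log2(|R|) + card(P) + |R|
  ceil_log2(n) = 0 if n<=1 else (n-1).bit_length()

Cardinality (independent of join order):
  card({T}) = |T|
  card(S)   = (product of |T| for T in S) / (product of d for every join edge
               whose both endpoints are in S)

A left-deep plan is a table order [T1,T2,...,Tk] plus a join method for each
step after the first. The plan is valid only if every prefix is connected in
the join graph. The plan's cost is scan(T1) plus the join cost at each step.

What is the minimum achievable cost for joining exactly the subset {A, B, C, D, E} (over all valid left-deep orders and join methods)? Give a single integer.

Selinger DP over subsets of {A,B,C,D,E}:
  {B}: scan cost=150, card=150
  {C}: scan cost=60, card=60
  {D}: scan cost=300, card=300
  {E}: scan cost=250, card=250
  {A}: scan cost=250, card=250
  {BC}: card=750; try (C,hash)→1020, (B,nl_idx)→1290, (C,nl_idx)→1800, (B,merge)→1830, (C,merge)→1920, (B,hash)→2520 …(+2); best=1020 via (C,hash)
  {BD}: card=300; try (B,hash)→3000, (B,nl_idx)→3000, (D,merge)→4500, (B,merge)→4650, (D,hash)→5700, (D,nl)→45150 …(+1); best=3000 via (B,hash)
  {BE}: card=750; try (E,nl_idx)→2100, (B,hash)→2900, (B,nl_idx)→3000, (E,merge)→3750, (B,merge)→3850, (E,hash)→4300 …(+2); best=2100 via (E,nl_idx)
  {AB}: card=12500; try (B,hash)→2900, (A,merge)→3750, (B,merge)→3850, (A,hash)→4300, (A,nl_idx)→13850, (B,nl_idx)→14750 …(+2); best=2900 via (B,hash)
  {BCD}: card=1500; try (C,hash)→4020, (C,nl_idx)→6300, (C,merge)→6420, (D,hash)→7170, (D,merge)→12270, (C,nl)→21000 …(+1); best=4020 via (C,hash)
  {BCE}: card=3750; try (C,hash)→3570, (E,hash)→5770, (C,nl_idx)→10350, (E,nl_idx)→10770, (C,merge)→10770, (E,merge)→11520 …(+2); best=3570 via (C,hash)
  {ABC}: card=62500; try (A,hash)→5770, (A,merge)→11520, (C,hash)→16120, (A,nl_idx)→69520, (C,nl_idx)→140400, (A,nl)→188520 …(+2); best=5770 via (A,hash)
  {BDE}: card=1500; try (E,nl_idx)→6900, (E,hash)→7300, (E,merge)→8250, (D,hash)→8250, (D,merge)→13350, (E,nl)→78000 …(+1); best=6900 via (E,nl_idx)
  {ABD}: card=25000; try (A,hash)→7300, (A,merge)→8250, (D,hash)→20800, (A,nl_idx)→30400, (A,nl)→78000, (D,merge)→193400 …(+1); best=7300 via (A,hash)
  {ABE}: card=62500; try (A,hash)→6850, (A,merge)→12600, (E,hash)→19400, (A,nl_idx)→70600, (E,nl_idx)→165400, (A,nl)→189600 …(+2); best=6850 via (A,hash)
  {BCDE}: card=7500; try (C,hash)→9120, (E,hash)→9520, (D,hash)→12720, (C,nl_idx)→23400, (E,nl_idx)→23520, (E,merge)→24270 …(+5); best=9120 via (C,hash)
  {ABCD}: card=125000; try (A,hash)→9520, (A,merge)→24270, (C,hash)→33020, (D,hash)→73670, (A,nl_idx)→141020, (C,nl_idx)→282300 …(+5); best=9520 via (A,hash)
  {ABCE}: card=312500; try (A,hash)→11320, (A,merge)→54570, (C,hash)→70070, (E,hash)→72270, (A,nl_idx)→346070, (C,nl_idx)→694350 …(+6); best=11320 via (A,hash)
  {ABDE}: card=125000; try (A,hash)→12400, (A,merge)→27150, (E,hash)→36300, (D,hash)→74750, (A,nl_idx)→143900, (E,nl_idx)→332300 …(+5); best=12400 via (A,hash)
  {ABCDE}: card=625000; try (A,hash)→20620, (A,merge)→116370, (C,hash)→138120, (E,hash)→138520, (D,hash)→329220, (A,nl_idx)→694120 …(+9); best=20620 via (A,hash)

20620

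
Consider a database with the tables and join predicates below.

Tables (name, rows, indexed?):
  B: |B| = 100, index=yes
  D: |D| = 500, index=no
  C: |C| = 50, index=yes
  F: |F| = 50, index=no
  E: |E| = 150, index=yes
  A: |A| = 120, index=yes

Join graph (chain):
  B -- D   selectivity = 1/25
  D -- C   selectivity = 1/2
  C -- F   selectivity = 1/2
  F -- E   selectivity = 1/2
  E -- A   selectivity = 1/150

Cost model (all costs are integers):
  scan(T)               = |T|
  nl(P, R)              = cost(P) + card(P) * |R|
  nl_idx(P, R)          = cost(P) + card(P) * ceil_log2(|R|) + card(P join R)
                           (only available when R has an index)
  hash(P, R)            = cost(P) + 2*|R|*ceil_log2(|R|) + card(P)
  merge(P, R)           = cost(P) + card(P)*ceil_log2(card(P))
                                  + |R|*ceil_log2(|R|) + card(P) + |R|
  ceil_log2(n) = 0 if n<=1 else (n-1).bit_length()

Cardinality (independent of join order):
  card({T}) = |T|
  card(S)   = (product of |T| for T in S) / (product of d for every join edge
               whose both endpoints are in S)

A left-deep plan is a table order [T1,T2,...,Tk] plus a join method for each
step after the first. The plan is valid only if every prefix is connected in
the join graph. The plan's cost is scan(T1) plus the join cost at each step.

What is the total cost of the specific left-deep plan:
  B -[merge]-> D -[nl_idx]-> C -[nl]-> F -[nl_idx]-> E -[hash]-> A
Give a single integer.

200069580

step 1: scan B: cost=100, card=100
step 2: join D via merge
    card(P join D) = 100*500/(25) = 2000
    cost = 100 + 100*7 + 500*9 + 100 + 500 = 5900
step 3: join C via nl_idx
    card(P join C) = 2000*50/(2) = 50000
    cost = 5900 + 2000*6 + 50000 = 67900
step 4: join F via nl
    card(P join F) = 50000*50/(2) = 1250000
    cost = 67900 + 50000*50 = 2567900
step 5: join E via nl_idx
    card(P join E) = 1250000*150/(2) = 93750000
    cost = 2567900 + 1250000*8 + 93750000 = 106317900
step 6: join A via hash
    card(P join A) = 93750000*120/(150) = 75000000
    cost = 106317900 + 2*120*7 + 93750000 = 200069580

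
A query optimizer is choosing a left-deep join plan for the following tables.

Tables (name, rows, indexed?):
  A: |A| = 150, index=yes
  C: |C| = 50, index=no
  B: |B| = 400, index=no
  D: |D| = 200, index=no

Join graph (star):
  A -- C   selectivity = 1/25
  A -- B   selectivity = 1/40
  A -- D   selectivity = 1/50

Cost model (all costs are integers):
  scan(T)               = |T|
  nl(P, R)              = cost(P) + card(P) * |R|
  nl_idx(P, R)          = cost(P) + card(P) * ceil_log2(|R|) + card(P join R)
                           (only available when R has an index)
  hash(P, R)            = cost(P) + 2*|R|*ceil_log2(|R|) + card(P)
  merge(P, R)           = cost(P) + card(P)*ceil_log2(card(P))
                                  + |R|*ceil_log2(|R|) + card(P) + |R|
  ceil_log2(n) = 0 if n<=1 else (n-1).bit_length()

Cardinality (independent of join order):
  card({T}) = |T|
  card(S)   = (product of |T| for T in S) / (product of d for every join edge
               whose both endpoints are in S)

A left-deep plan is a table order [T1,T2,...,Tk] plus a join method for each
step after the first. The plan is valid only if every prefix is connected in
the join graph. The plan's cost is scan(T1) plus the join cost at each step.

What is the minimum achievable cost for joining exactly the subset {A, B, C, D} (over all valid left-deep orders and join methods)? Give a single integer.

Selinger DP over subsets of {A,B,C,D}:
  {A}: scan cost=150, card=150
  {C}: scan cost=50, card=50
  {B}: scan cost=400, card=400
  {D}: scan cost=200, card=200
  {AC}: card=300; try (A,nl_idx)→750, (C,hash)→900, (A,merge)→1750, (C,merge)→1850, (A,hash)→2500, (A,nl)→7550 …(+1); best=750 via (A,nl_idx)
  {AB}: card=1500; try (A,hash)→3200, (A,nl_idx)→5100, (B,merge)→5500, (A,merge)→5750, (B,hash)→7500, (B,nl)→60150 …(+1); best=3200 via (A,hash)
  {AD}: card=600; try (A,nl_idx)→2400, (A,hash)→2800, (D,merge)→3300, (A,merge)→3350, (D,hash)→3500, (D,nl)→30150 …(+1); best=2400 via (A,nl_idx)
  {ABC}: card=3000; try (C,hash)→5300, (B,merge)→7750, (B,hash)→8250, (C,merge)→21550, (C,nl)→78200, (B,nl)→120750; best=5300 via (C,hash)
  {ACD}: card=1200; try (C,hash)→3600, (D,hash)→4250, (D,merge)→5550, (C,merge)→9350, (C,nl)→32400, (D,nl)→60750; best=3600 via (C,hash)
  {ABD}: card=6000; try (D,hash)→7900, (B,hash)→10200, (B,merge)→13000, (D,merge)→23000, (B,nl)→242400, (D,nl)→303200; best=7900 via (D,hash)
  {ABCD}: card=12000; try (D,hash)→11500, (B,hash)→12000, (C,hash)→14500, (B,merge)→22000, (D,merge)→46100, (C,merge)→92250 …(+3); best=11500 via (D,hash)

11500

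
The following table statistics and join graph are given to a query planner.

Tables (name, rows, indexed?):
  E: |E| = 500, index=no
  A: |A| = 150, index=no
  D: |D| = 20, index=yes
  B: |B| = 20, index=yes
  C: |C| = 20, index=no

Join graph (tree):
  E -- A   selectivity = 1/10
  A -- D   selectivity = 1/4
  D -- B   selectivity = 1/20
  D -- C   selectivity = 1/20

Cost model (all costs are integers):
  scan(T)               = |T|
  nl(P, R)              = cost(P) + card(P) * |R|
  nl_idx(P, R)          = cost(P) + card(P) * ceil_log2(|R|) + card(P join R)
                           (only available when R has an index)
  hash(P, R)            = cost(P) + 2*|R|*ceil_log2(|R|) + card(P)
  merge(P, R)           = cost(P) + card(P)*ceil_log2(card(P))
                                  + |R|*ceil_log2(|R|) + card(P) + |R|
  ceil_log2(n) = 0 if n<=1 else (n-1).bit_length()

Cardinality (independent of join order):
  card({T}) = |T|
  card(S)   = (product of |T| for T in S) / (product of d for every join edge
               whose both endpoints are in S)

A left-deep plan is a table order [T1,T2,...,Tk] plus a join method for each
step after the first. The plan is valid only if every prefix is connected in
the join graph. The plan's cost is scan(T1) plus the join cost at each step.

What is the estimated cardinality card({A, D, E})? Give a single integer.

37500

Tables in S: A(150), D(20), E(500)
Edges inside S: E-A(d=10), A-D(d=4)
numerator = 150 * 20 * 500 = 1500000
denominator = 10 * 4 = 40
card(S) = 1500000 / 40 = 37500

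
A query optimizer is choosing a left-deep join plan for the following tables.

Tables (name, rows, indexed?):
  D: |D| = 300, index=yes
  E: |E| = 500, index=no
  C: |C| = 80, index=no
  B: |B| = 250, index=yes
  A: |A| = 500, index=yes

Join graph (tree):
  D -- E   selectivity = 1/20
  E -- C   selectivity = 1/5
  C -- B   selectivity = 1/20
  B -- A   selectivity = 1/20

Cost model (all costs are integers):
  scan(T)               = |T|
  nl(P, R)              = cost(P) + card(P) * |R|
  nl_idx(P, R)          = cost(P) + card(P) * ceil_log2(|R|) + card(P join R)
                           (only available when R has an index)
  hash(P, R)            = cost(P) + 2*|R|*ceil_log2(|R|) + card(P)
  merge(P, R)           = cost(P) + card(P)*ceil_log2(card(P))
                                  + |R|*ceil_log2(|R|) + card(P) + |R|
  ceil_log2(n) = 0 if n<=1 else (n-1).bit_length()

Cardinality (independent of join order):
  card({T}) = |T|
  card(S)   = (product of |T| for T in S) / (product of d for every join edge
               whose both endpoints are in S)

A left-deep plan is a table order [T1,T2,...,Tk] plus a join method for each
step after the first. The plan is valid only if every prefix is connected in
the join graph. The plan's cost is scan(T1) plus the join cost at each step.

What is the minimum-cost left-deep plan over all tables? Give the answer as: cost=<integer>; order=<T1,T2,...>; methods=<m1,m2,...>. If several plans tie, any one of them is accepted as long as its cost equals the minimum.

cost=1626020; order=B,C,E,D,A; methods=hash,hash,hash,hash

Selinger DP (subsets sized 1..n):
  {D}: scan cost=300, card=300
  {E}: scan cost=500, card=500
  {C}: scan cost=80, card=80
  {B}: scan cost=250, card=250
  {A}: scan cost=500, card=500
  {DE}: card=7500; try (D,hash)→6400, (E,merge)→8300, (D,merge)→8500, (E,hash)→9600, (D,nl_idx)→12500, (E,nl)→150300 …(+1); best=6400 via (D,hash)
  {CE}: card=8000; try (C,hash)→2120, (E,merge)→5720, (C,merge)→6140, (E,hash)→9160, (E,nl)→40080, (C,nl)→40500; best=2120 via (C,hash)
  {BC}: card=1000; try (C,hash)→1620, (B,nl_idx)→1720, (B,merge)→2970, (C,merge)→3140, (B,hash)→4160, (B,nl)→20080 …(+1); best=1620 via (C,hash)
  {AB}: card=6250; try (B,hash)→5000, (A,merge)→7500, (B,merge)→7750, (A,nl_idx)→8750, (A,hash)→9500, (B,nl_idx)→10750 …(+2); best=5000 via (B,hash)
  {CDE}: card=120000; try (C,hash)→15020, (D,hash)→15520, (C,merge)→112040, (D,merge)→117120, (D,nl_idx)→194120, (C,nl)→606400 …(+1); best=15020 via (C,hash)
  {BCE}: card=100000; try (E,hash)→11620, (B,hash)→14120, (E,merge)→17620, (B,merge)→116370, (B,nl_idx)→166120, (E,nl)→501620 …(+1); best=11620 via (E,hash)
  {ABC}: card=25000; try (A,hash)→11620, (C,hash)→12370, (A,merge)→17620, (A,nl_idx)→35620, (C,merge)→93140, (A,nl)→501620 …(+1); best=11620 via (A,hash)
  {BCDE}: card=1500000; try (D,hash)→117020, (B,hash)→139020, (D,merge)→1814620, (B,merge)→2177270, (D,nl_idx)→2411620, (B,nl_idx)→2475020 …(+2); best=117020 via (D,hash)
  {ABCE}: card=2500000; try (E,hash)→45620, (A,hash)→120620, (E,merge)→416620, (A,merge)→1816620, (A,nl_idx)→3411620, (E,nl)→12511620 …(+1); best=45620 via (E,hash)
  {ABCDE}: card=37500000; try (A,hash)→1626020, (D,hash)→2551020, (A,merge)→33122020, (A,nl_idx)→51117020, (D,merge)→57548620, (D,nl_idx)→60045620 …(+2); best=1626020 via (A,hash)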